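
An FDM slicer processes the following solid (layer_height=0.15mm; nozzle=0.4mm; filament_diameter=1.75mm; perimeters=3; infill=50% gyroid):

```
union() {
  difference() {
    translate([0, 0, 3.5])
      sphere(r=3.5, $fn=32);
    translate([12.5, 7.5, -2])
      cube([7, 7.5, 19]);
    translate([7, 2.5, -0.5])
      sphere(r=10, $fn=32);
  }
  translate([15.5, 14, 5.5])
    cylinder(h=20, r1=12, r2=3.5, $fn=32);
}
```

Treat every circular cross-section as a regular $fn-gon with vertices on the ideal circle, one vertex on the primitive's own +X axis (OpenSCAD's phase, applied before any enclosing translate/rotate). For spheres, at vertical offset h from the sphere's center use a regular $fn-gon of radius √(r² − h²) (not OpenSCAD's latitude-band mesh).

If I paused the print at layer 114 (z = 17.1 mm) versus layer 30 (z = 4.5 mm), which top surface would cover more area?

layer 114 (z = 17.1 mm)

Layer 114 (z = 17.1): the sphere does not reach this height (|z−center|=13.600 > r=3.5); the cube at (12.5, 7.5) is absent (z outside [-2, 17]); the sphere at (7, 2.5) does not reach this height (|z−center|=17.600 > r=10); After the difference (first − rest): the first operand is absent here, so nothing remains; the cone at (15.5, 14) (r1=12→r2=3.5) has section circumradius 7.070 here — a regular 32-gon (area = (32/2)·7.070²·sin(360°/32) = 156.03 mm²); Taking the union: only the cone at (15.5, 14) is present, so the union is just that shape — area = 156.03 mm². So its area = 156.03 mm². Layer 30 (z = 4.5): the r=3.5 sphere slices to a regular 32-gon of circumradius 3.354 (√(r²−h²) with h=1 from center) (area = (32/2)·3.354²·sin(360°/32) = 35.12 mm²); the cube at (12.5, 7.5) is present — its section is the full 7×7.5 rectangle (area 52.50 mm²); the r=10 sphere at (7, 2.5) slices to a regular 32-gon of circumradius 8.660 (√(r²−h²) with h=5 from center) (area = (32/2)·8.660²·sin(360°/32) = 234.11 mm²); Taking the first minus the rest: starting from the r=3.5 sphere (35.12 mm²), the 7×7.5 cube at (12.5, 7.5) misses the remaining region (no effect); the r=10 sphere at (7, 2.5) partially overlaps it — only the 24.09 mm² overlap (of its 234.11 mm²) is removed, clipping the outline — area = 11.03 mm²; the cone at (15.5, 14) does not reach this height (z outside [5.5, 25.5]); Taking the union: only that combined region is present, so the union is just that shape — area = 11.03 mm². So its area = 11.03 mm². Layer 114 is larger (156.03 vs 11.03 mm²).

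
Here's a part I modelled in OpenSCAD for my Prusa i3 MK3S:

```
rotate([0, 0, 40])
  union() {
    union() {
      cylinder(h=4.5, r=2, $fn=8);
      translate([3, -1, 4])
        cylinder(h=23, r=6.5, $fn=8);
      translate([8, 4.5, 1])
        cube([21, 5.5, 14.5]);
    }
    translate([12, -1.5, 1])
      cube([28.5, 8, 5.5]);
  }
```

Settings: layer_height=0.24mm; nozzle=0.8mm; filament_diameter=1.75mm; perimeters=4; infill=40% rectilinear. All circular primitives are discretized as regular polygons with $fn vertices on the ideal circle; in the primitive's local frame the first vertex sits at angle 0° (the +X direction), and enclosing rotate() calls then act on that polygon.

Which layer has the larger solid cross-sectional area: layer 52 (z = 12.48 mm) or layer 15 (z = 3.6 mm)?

Layer 52 (z = 12.48): the cylinder does not reach this height (z outside [0, 4.5]); the r=6.5 cylinder at (3, -1) gives a regular 8-gon of circumradius 6.5 (constant along its height) (area = (8/2)·6.500²·sin(360°/8) = 119.50 mm²); the cube at (8, 4.5) (footprint 21×5.5) is included at this height (area 115.50 mm²); Combining (union): the 2 present regions are separate (no shared area or edge), so areas and boundary lengths simply add and each stays a separate island — area = 235.00 mm²; the cube at (12, -1.5) does not reach this height (z outside [1, 6.5]); Combining (union): only the result so far is present, so the union is just that shape — area = 235.00 mm²; (rotated 40° about Z; rotation is an isometry so areas/perimeters/island counts are preserved). So its area = 235.00 mm². Layer 15 (z = 3.6): the cylinder: section is a regular 8-gon, circumradius r=2 (area = (8/2)·2.000²·sin(360°/8) = 11.31 mm²); the cylinder at (3, -1) is not intersected at this z (z outside [4, 27]); the 21×5.5 cube at (8, 4.5) contributes its full rectangle (area 115.50 mm²); Merging all regions: the 2 present regions are separate (no shared area or edge), so areas and boundary lengths simply add and each stays a separate island — area = 126.81 mm²; the 28.5×8 cube at (12, -1.5) contributes its full rectangle (area 228.00 mm²); Combining (union): the regions partially overlap — summed areas 354.81 mm² minus the doubly-counted overlap 34.00 mm² gives 320.81 mm² — area = 320.81 mm²; (rotated 40° about Z; rotation is an isometry so areas/perimeters/island counts are preserved). So its area = 320.81 mm². Layer 15 is larger (320.81 vs 235.00 mm²).

layer 15 (z = 3.6 mm)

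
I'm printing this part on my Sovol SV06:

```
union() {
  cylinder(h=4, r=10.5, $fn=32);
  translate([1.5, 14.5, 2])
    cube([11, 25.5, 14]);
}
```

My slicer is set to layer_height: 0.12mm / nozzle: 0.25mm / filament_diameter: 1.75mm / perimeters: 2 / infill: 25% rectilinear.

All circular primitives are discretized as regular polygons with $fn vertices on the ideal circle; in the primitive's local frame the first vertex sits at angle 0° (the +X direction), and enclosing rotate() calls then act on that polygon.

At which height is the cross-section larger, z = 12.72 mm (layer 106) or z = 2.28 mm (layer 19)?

layer 19 (z = 2.28 mm)

Layer 106 (z = 12.72): the cylinder is not intersected at this z (z outside [0, 4]); the 11×25.5 cube at (1.5, 14.5) contributes its full rectangle (area 280.50 mm²); Taking the union: only the 11×25.5 cube at (1.5, 14.5) is present, so the union is just that shape — area = 280.50 mm². So its area = 280.50 mm². Layer 19 (z = 2.28): the cylinder: section is a regular 32-gon, circumradius r=10.5 (area = (32/2)·10.500²·sin(360°/32) = 344.14 mm²); the 11×25.5 cube at (1.5, 14.5) contributes its full rectangle (area 280.50 mm²); Taking the union: the 2 present regions are separate (no shared area or edge), so areas and boundary lengths simply add and each stays a separate island — area = 624.64 mm². So its area = 624.64 mm². Layer 19 is larger (624.64 vs 280.50 mm²).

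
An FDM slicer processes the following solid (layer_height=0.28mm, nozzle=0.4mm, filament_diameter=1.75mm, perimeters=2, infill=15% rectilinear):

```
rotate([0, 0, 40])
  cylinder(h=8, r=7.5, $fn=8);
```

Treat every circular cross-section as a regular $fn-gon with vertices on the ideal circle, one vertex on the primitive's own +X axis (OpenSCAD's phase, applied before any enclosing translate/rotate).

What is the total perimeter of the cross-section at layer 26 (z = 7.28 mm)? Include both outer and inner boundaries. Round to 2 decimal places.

At z = 7.28 mm: the cylinder: section is a regular 8-gon, circumradius r=7.5 (perimeter = 2·8·7.500·sin(180°/8) = 45.92 mm); (rotated 40° about Z; rotation is an isometry so areas/perimeters/island counts are preserved). Overall, the cross-section is a single solid region. Total boundary length (outer) = 45.92 mm.

45.92 mm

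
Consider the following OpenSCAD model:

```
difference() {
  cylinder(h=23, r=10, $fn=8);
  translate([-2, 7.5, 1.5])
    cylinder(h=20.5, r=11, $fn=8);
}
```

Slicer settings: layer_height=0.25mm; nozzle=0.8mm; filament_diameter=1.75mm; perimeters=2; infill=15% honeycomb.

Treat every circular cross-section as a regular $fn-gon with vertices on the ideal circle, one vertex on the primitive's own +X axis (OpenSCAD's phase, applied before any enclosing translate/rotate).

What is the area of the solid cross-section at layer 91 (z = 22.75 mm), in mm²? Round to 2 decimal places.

At z = 22.75 mm: the r=10 cylinder gives a regular 8-gon of circumradius 10 (constant along its height) (area = (8/2)·10.000²·sin(360°/8) = 282.84 mm²); the cylinder at (-2, 7.5) is absent (z outside [1.5, 22]); Subtracting the remaining from the first: none of the subtracted shapes is present at this height, so the r=10 cylinder is unchanged — area = 282.84 mm². Overall, the cross-section is a single solid region. Net area = 282.84 mm².

282.84 mm²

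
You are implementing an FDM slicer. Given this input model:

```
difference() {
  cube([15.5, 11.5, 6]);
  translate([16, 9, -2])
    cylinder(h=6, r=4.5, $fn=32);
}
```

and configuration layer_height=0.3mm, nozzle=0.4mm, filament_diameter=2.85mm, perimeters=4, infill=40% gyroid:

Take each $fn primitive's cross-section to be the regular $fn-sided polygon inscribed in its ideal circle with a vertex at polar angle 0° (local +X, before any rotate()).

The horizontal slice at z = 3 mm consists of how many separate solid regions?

1

At z = 3 mm: the 15.5×11.5 cube contributes its full rectangle; the cylinder at (16, 9): section is a regular 32-gon, circumradius r=4.5; After the difference (first − rest): starting from the 15.5×11.5 cube, the r=4.5 cylinder at (16, 9) partially overlaps it — only the 22.92 mm² overlap (of its 63.21 mm²) is removed, clipping the outline — 1 connected region. The result has 1 disconnected region.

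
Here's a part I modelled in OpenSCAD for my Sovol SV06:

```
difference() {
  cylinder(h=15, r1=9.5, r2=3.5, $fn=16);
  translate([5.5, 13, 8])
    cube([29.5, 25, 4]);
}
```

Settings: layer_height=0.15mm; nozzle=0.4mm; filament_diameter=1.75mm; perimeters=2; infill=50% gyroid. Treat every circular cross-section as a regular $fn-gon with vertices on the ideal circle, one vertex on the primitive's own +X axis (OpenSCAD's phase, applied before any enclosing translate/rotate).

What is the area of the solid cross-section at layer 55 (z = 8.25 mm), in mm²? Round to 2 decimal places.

117.68 mm²

At z = 8.25 mm: the cone: at t=0.550 of its height the radius interpolates to r₁+(r₂−r₁)t = 6.200, giving a regular 16-gon of that circumradius (area = (16/2)·6.200²·sin(360°/16) = 117.68 mm²); the cube at (5.5, 13) is present — its section is the full 29.5×25 rectangle (area 737.50 mm²); After the difference (first − rest): starting from the cone (117.68 mm²), the 29.5×25 cube at (5.5, 13) misses the remaining region (no effect) — area = 117.68 mm². Overall, the cross-section is a single solid region. Net area = 117.68 mm².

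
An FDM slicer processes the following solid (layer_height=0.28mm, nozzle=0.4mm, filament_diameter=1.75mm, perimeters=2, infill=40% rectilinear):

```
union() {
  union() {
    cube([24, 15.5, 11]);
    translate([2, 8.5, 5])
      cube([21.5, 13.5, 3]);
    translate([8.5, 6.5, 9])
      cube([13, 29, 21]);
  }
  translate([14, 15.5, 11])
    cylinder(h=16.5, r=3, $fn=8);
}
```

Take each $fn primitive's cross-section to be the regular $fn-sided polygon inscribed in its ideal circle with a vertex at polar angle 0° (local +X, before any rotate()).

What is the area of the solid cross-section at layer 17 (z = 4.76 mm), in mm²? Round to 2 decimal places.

At z = 4.76 mm: the cube (footprint 24×15.5) is included at this height (area 372.00 mm²); the cube at (2, 8.5) is not intersected at this z (z outside [5, 8]); the cube at (8.5, 6.5) is absent (z outside [9, 30]); Taking the union: only the 24×15.5 cube is present, so the union is just that shape — area = 372.00 mm²; the cylinder at (14, 15.5) does not reach this height (z outside [11, 27.5]); Merging all regions: only that combined region is present, so the union is just that shape — area = 372.00 mm². Overall, the cross-section is a single solid region. Net area = 372.00 mm².

372.00 mm²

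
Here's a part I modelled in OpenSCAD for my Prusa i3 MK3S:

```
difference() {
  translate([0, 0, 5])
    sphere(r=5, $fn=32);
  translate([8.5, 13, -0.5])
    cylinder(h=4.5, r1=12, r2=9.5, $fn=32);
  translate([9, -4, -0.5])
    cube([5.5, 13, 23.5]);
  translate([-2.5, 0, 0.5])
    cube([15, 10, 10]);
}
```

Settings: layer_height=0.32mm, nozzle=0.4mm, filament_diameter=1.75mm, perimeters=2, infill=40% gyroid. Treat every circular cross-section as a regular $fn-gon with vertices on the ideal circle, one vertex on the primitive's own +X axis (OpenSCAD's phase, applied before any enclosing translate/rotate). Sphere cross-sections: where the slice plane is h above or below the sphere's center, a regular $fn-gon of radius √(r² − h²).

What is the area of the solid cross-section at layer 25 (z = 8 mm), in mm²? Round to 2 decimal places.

At z = 8 mm: the r=5 sphere contributes a regular 32-gon of circumradius √(5²−3²) = 4.000 (area = (32/2)·4.000²·sin(360°/32) = 49.94 mm²); the cone at (8.5, 13) does not reach this height (z outside [-0.5, 4]); the 5.5×13 cube at (9, -4) contributes its full rectangle (area 71.50 mm²); the 15×10 cube at (-2.5, 0) contributes its full rectangle (area 150.00 mm²); After the difference (first − rest): starting from the r=5 sphere (49.94 mm²), the 5.5×13 cube at (9, -4) misses the remaining region (no effect); the 15×10 cube at (-2.5, 0) partially overlaps it — only the 21.76 mm² overlap (of its 150.00 mm²) is removed, clipping the outline — area = 28.19 mm². Overall, the cross-section is a single solid region. Net area = 28.19 mm².

28.19 mm²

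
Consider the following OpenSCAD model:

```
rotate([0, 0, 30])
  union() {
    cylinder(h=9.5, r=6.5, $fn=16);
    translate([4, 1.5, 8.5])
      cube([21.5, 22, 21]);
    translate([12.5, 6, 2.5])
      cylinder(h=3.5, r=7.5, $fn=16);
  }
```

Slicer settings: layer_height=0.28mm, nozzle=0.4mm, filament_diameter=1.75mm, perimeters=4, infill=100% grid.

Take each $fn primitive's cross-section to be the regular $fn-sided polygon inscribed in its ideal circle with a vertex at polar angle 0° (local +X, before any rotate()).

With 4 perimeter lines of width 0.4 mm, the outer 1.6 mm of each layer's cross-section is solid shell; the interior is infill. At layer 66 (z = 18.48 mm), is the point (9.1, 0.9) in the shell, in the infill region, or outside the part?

outside

At z = 18.48 mm: the cylinder is not intersected at this z (z outside [0, 9.5]); the cube at (4, 1.5) is present — its section is the full 21.5×22 rectangle; the cylinder at (12.5, 6) is not intersected at this z (z outside [2.5, 6]); Taking the union: only the 21.5×22 cube at (4, 1.5) is present, so the union is just that shape — 1 connected region; (whole slice rotated 30° about Z — lengths, areas and connectivity unchanged). Overall, the cross-section is a single solid region. Undo the 30° rotation: the query point maps to (8.331, -3.771) in the un-rotated model frame. The nearest boundary edge runs (4.00, 1.50)→(25.50, 1.50); distance from the point to it = 5.27 mm. The point is not inside any of the regions above, so it lies outside the cross-section (5.27 mm from the nearest boundary).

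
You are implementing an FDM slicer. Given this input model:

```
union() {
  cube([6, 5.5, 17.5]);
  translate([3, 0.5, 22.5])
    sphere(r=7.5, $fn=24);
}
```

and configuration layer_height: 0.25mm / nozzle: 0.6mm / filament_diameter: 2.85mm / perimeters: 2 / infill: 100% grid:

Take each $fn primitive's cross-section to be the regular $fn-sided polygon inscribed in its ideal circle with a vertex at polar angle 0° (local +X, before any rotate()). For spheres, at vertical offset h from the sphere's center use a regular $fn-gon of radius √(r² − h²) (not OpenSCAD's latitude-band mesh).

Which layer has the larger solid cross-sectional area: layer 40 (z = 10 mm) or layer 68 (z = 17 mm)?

Layer 40 (z = 10): the cube is present — its section is the full 6×5.5 rectangle (area 33.00 mm²); the sphere at (3, 0.5) is not intersected at this z (|z−center|=12.500 > r=7.5); Merging all regions: only the 6×5.5 cube is present, so the union is just that shape — area = 33.00 mm². So its area = 33.00 mm². Layer 68 (z = 17): the cube is present — its section is the full 6×5.5 rectangle (area 33.00 mm²); the r=7.5 sphere at (3, 0.5) slices to a regular 24-gon of circumradius 5.099 (√(r²−h²) with h=5.5 from center) (area = (24/2)·5.099²·sin(360°/24) = 80.75 mm²); Combining (union): the regions partially overlap — summed areas 113.75 mm² minus the doubly-counted overlap 31.47 mm² gives 82.29 mm² — area = 82.29 mm². So its area = 82.29 mm². Layer 68 is larger (82.29 vs 33.00 mm²).

layer 68 (z = 17 mm)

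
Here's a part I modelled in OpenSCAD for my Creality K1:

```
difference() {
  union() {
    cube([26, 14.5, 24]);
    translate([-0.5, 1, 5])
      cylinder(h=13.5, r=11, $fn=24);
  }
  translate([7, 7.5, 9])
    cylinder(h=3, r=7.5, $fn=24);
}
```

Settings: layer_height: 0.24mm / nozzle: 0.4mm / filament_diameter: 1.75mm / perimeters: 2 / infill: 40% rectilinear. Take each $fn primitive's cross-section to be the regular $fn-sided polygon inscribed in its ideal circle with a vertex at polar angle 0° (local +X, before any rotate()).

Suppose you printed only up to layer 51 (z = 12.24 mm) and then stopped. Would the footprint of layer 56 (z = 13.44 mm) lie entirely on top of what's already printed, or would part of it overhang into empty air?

entirely on top

Compare the two slices. At z = 12.24: the 26×14.5 cube contributes its full rectangle (area 377.00 mm²); the r=11 cylinder at (-0.5, 1) gives a regular 24-gon of circumradius 11 (constant along its height) (area = (24/2)·11.000²·sin(360°/24) = 375.81 mm²); Taking the union: the regions partially overlap — summed areas 752.81 mm² minus the doubly-counted overlap 98.90 mm² gives 653.90 mm² — area = 653.90 mm²; the cylinder at (7, 7.5) is absent (z outside [9, 12]); Taking the first minus the rest: none of the subtracted shapes is present at this height, so that combined region is unchanged — area = 653.90 mm². At z = 13.44: the cube is present — its section is the full 26×14.5 rectangle (area 377.00 mm²); the cylinder at (-0.5, 1): section is a regular 24-gon, circumradius r=11 (area = (24/2)·11.000²·sin(360°/24) = 375.81 mm²); Merging all regions: the regions partially overlap — summed areas 752.81 mm² minus the doubly-counted overlap 98.90 mm² gives 653.90 mm² — area = 653.90 mm²; the cylinder at (7, 7.5) is not intersected at this z (z outside [9, 12]); After the difference (first − rest): none of the subtracted shapes is present at this height, so that combined region is unchanged — area = 653.90 mm². Checking containment: the cross-section at z = 13.44 is a subset of the cross-section at z = 12.24.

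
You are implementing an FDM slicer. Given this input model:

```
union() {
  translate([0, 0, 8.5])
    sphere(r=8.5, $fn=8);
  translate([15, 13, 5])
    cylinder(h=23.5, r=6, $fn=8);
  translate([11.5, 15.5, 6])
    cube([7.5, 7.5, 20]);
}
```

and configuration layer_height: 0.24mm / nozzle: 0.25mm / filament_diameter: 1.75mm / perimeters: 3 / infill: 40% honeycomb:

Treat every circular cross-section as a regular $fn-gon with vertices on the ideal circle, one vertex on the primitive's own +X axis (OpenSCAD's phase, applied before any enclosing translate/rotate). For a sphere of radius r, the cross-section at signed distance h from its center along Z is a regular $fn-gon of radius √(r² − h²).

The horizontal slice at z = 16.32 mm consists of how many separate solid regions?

At z = 16.32 mm: the r=8.5 sphere contributes a regular 8-gon of circumradius √(8.5²−7.82²) = 3.331; the r=6 cylinder at (15, 13) contributes a regular 8-gon of circumradius 6; the cube at (11.5, 15.5) is present — its section is the full 7.5×7.5 rectangle; Taking the union: the regions partially overlap (shared area 20.40 mm²), so overlapping operands fuse into one piece — 2 connected regions. The result has 2 disconnected regions.

2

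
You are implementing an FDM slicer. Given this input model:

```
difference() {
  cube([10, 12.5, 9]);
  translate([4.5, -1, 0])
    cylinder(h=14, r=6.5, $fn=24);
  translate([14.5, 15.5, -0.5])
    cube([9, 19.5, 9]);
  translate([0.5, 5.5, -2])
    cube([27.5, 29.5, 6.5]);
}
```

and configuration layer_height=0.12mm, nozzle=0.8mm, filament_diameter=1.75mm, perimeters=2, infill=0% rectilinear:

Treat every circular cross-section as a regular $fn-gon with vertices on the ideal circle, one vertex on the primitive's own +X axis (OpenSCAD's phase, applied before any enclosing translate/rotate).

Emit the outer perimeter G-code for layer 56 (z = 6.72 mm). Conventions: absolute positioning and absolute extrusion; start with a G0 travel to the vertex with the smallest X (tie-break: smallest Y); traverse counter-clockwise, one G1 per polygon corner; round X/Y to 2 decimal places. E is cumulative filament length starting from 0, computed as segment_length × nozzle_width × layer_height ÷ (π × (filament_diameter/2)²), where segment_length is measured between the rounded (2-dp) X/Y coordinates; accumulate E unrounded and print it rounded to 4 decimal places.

G0 X0.00 Y3.67 Z6.72
G1 X1.25 Y4.63 E0.0629
G1 X2.82 Y5.28 E0.1307
G1 X4.50 Y5.50 E0.1984
G1 X6.18 Y5.28 E0.2660
G1 X7.75 Y4.63 E0.3338
G1 X9.10 Y3.60 E0.4016
G1 X10.00 Y2.42 E0.4608
G1 X10.00 Y12.50 E0.8631
G1 X0.00 Y12.50 E1.2622
G1 X0.00 Y3.67 E1.6147

At z = 6.72 mm: the cube (footprint 10×12.5) is included at this height; the r=6.5 cylinder at (4.5, -1) gives a regular 24-gon of circumradius 6.5 (constant along its height); the 9×19.5 cube at (14.5, 15.5) contributes its full rectangle; the cube at (0.5, 5.5) is absent (z outside [-2, 4.5]); After the difference (first − rest): starting from the 10×12.5 cube, the r=6.5 cylinder at (4.5, -1) partially overlaps it — only the 47.11 mm² overlap (of its 131.22 mm²) is removed, clipping the outline; the 9×19.5 cube at (14.5, 15.5) misses the remaining region (no effect) — 1 connected region. The outline is a single polygon with 10 vertices. Extrusion per mm of travel: 0.8 × 0.12 / (π × 0.875²) = 0.039912. Accumulating E over each segment gives final E = 1.6147.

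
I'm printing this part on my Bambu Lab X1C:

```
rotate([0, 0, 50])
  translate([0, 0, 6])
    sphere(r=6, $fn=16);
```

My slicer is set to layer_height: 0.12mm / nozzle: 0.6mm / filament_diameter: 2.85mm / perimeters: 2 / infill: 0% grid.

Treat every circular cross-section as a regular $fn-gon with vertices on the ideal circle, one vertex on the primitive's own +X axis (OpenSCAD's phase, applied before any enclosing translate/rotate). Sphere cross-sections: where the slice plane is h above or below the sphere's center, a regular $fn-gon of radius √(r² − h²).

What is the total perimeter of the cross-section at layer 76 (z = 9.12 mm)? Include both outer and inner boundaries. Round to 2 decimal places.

At z = 9.12 mm: the sphere: section is a regular 16-gon, circumradius = √(r²−h²) = √(6²−3.12²) = 5.125 (perimeter = 2·16·5.125·sin(180°/16) = 31.99 mm); (rotated 50° about Z; rotation is an isometry so areas/perimeters/island counts are preserved). Overall, the cross-section is a single solid region. Total boundary length (outer) = 31.99 mm.

31.99 mm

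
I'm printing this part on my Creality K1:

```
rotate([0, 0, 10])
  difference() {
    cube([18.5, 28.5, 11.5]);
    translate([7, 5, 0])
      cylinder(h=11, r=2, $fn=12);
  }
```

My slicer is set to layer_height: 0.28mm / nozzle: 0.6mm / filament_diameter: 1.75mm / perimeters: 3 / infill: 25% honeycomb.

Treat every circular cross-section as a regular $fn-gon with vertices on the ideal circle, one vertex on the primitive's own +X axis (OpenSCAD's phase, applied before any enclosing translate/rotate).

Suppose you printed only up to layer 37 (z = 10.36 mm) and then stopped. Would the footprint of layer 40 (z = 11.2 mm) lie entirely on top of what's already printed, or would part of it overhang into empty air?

part overhangs

Compare the two slices. At z = 10.36: the cube (footprint 18.5×28.5) is included at this height (area 527.25 mm²); the r=2 cylinder at (7, 5) gives a regular 12-gon of circumradius 2 (constant along its height) (area = (12/2)·2.000²·sin(360°/12) = 12.00 mm²); After the difference (first − rest): starting from the 18.5×28.5 cube (527.25 mm²), the r=2 cylinder at (7, 5) lies wholly inside it (removes its full 12.00 mm² and its 12.42 mm outline becomes a hole wall) — area = 515.25 mm²; (whole slice rotated 10° about Z — lengths, areas and connectivity unchanged). At z = 11.2: the 18.5×28.5 cube contributes its full rectangle (area 527.25 mm²); the cylinder at (7, 5) is absent (z outside [0, 11]); After the difference (first − rest): none of the subtracted shapes is present at this height, so the 18.5×28.5 cube is unchanged — area = 527.25 mm²; (rotated 10° about Z; rotation is an isometry so areas/perimeters/island counts are preserved). Checking containment: at z = 11.2 the cross-section extends beyond the z = 10.36 cross-section by about 12.00 mm².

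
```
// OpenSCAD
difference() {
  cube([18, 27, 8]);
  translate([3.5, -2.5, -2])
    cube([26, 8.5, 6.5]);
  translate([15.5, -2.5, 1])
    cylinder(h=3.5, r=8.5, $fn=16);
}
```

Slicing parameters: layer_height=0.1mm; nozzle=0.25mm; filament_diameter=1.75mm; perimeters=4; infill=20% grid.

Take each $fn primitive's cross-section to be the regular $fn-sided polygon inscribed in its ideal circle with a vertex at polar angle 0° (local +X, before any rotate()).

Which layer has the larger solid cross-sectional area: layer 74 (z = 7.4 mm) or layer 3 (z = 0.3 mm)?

Layer 74 (z = 7.4): the cube is present — its section is the full 18×27 rectangle (area 486.00 mm²); the cube at (3.5, -2.5) does not reach this height (z outside [-2, 4.5]); the cylinder at (15.5, -2.5) is not intersected at this z (z outside [1, 4.5]); After the difference (first − rest): none of the subtracted shapes is present at this height, so the 18×27 cube is unchanged — area = 486.00 mm². So its area = 486.00 mm². Layer 3 (z = 0.3): the 18×27 cube contributes its full rectangle (area 486.00 mm²); the 26×8.5 cube at (3.5, -2.5) contributes its full rectangle (area 221.00 mm²); the cylinder at (15.5, -2.5) is absent (z outside [1, 4.5]); Subtracting the remaining from the first: starting from the 18×27 cube (486.00 mm²), the 26×8.5 cube at (3.5, -2.5) partially overlaps it — only the 87.00 mm² overlap (of its 221.00 mm²) is removed, clipping the outline — area = 399.00 mm². So its area = 399.00 mm². Layer 74 is larger (486.00 vs 399.00 mm²).

layer 74 (z = 7.4 mm)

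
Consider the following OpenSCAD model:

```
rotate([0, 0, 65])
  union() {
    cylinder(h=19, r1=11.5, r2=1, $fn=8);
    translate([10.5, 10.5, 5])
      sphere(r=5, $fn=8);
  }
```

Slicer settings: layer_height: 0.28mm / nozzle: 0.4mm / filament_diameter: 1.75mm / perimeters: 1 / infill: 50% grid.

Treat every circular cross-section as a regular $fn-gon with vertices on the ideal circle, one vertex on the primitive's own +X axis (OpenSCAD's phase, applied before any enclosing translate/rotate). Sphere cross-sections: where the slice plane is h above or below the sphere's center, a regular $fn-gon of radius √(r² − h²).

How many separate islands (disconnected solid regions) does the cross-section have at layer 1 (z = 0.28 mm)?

2

At z = 0.28 mm: the cone (r1=11.5→r2=1) has section circumradius 11.345 here — a regular 8-gon; the sphere at (10.5, 10.5): section is a regular 8-gon, circumradius = √(r²−h²) = √(5²−4.72²) = 1.650; Merging all regions: the 2 present regions are separate (no shared area or edge), so areas and boundary lengths simply add and each stays a separate island — 2 connected regions; (whole slice rotated 65° about Z — lengths, areas and connectivity unchanged). Overall, the cross-section has 2 separate islands. Island count = 2.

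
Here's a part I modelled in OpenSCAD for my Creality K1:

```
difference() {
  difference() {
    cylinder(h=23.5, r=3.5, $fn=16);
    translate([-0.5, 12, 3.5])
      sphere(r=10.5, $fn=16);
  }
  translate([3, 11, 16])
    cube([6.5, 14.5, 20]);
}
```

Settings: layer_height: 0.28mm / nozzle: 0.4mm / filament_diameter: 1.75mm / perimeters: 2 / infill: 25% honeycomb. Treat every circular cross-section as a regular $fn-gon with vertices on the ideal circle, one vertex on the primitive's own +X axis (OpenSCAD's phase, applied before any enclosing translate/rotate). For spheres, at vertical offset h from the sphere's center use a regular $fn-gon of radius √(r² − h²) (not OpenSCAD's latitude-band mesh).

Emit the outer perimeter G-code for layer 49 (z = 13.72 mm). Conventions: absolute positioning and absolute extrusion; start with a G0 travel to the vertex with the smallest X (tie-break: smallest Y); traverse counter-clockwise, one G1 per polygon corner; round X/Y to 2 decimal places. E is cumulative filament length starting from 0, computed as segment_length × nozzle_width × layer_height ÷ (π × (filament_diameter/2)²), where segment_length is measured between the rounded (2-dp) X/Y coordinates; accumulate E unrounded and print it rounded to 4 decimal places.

At z = 13.72 mm: the r=3.5 cylinder gives a regular 16-gon of circumradius 3.5 (constant along its height); the r=10.5 sphere at (-0.5, 12) slices to a regular 16-gon of circumradius 2.409 (√(r²−h²) with h=10.22 from center); Taking the first minus the rest: starting from the r=3.5 cylinder, the r=10.5 sphere at (-0.5, 12) misses the remaining region (no effect) — 1 connected region; the cube at (3, 11) is not intersected at this z (z outside [16, 36]); Subtracting the remaining from the first: none of the subtracted shapes is present at this height, so the result so far is unchanged — 1 connected region. The outline is a single polygon with 16 vertices. Extrusion per mm of travel: 0.4 × 0.28 / (π × 0.875²) = 0.046564. Accumulating E over each segment gives final E = 1.0165.

G0 X-3.50 Y0.00 Z13.72
G1 X-3.23 Y-1.34 E0.0637
G1 X-2.47 Y-2.47 E0.1271
G1 X-1.34 Y-3.23 E0.1905
G1 X0.00 Y-3.50 E0.2541
G1 X1.34 Y-3.23 E0.3178
G1 X2.47 Y-2.47 E0.3812
G1 X3.23 Y-1.34 E0.4446
G1 X3.50 Y0.00 E0.5082
G1 X3.23 Y1.34 E0.5719
G1 X2.47 Y2.47 E0.6353
G1 X1.34 Y3.23 E0.6987
G1 X0.00 Y3.50 E0.7624
G1 X-1.34 Y3.23 E0.8260
G1 X-2.47 Y2.47 E0.8894
G1 X-3.23 Y1.34 E0.9528
G1 X-3.50 Y0.00 E1.0165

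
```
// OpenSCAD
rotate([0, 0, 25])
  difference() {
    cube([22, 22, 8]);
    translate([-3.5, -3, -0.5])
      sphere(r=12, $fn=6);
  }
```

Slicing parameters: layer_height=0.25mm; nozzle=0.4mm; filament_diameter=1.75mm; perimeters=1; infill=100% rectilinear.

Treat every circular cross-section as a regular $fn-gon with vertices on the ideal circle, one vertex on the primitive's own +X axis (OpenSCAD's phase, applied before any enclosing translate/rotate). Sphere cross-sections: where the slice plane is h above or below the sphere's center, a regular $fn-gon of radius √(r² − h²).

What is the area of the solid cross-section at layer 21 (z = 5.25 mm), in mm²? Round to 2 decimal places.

At z = 5.25 mm: the 22×22 cube contributes its full rectangle (area 484.00 mm²); the r=12 sphere at (-3.5, -3) slices to a regular 6-gon of circumradius 10.533 (√(r²−h²) with h=5.75 from center) (area = (6/2)·10.533²·sin(360°/6) = 288.22 mm²); Subtracting the remaining from the first: starting from the 22×22 cube (484.00 mm²), the r=12 sphere at (-3.5, -3) partially overlaps it — only the 21.63 mm² overlap (of its 288.22 mm²) is removed, clipping the outline — area = 462.37 mm²; (rotated 25° about Z; rotation is an isometry so areas/perimeters/island counts are preserved). Overall, the cross-section is a single solid region. Net area = 462.37 mm².

462.37 mm²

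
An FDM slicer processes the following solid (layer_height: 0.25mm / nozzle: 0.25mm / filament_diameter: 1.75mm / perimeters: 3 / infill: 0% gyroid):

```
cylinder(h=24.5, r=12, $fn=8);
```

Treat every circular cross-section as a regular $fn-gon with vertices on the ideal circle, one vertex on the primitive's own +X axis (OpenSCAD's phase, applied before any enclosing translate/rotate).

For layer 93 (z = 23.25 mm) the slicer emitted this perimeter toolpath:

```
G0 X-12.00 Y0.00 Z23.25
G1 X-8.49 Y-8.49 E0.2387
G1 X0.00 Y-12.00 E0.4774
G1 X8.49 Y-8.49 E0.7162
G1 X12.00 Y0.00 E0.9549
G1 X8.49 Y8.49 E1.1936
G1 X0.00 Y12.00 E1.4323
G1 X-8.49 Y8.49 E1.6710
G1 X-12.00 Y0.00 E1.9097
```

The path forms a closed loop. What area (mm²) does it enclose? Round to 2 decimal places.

Apply the shoelace formula to the sequence of (X, Y) vertices; enclosed area = 407.52 mm².

407.52 mm²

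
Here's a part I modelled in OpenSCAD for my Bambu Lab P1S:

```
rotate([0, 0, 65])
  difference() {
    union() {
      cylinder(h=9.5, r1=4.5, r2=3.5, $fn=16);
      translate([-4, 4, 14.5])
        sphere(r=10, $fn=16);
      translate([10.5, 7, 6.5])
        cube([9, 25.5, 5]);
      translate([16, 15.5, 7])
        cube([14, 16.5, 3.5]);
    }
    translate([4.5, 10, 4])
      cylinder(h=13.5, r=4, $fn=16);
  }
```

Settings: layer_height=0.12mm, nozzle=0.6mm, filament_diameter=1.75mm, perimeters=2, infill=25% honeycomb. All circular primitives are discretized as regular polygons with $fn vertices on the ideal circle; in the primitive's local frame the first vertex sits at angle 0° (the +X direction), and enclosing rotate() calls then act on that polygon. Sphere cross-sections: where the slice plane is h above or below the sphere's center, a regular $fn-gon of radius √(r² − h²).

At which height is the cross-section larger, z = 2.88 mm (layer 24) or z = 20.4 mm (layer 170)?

layer 170 (z = 20.4 mm)

Layer 24 (z = 2.88): the cone contributes a regular 16-gon of circumradius 4.197 (interpolated between r1=4.5 and r2=3.5 at t=0.303) (area = (16/2)·4.197²·sin(360°/16) = 53.92 mm²); the sphere at (-4, 4) does not reach this height (|z−center|=11.620 > r=10); the cube at (10.5, 7) does not reach this height (z outside [6.5, 11.5]); the cube at (16, 15.5) is not intersected at this z (z outside [7, 10.5]); Merging all regions: only the cone is present, so the union is just that shape — area = 53.92 mm²; the cylinder at (4.5, 10) does not reach this height (z outside [4, 17.5]); After the difference (first − rest): none of the subtracted shapes is present at this height, so that combined region is unchanged — area = 53.92 mm²; (whole slice rotated 65° about Z — lengths, areas and connectivity unchanged). So its area = 53.92 mm². Layer 170 (z = 20.4): the cone does not reach this height (z outside [0, 9.5]); the sphere at (-4, 4): section is a regular 16-gon, circumradius = √(r²−h²) = √(10²−5.9²) = 8.074 (area = (16/2)·8.074²·sin(360°/16) = 199.58 mm²); the cube at (10.5, 7) does not reach this height (z outside [6.5, 11.5]); the cube at (16, 15.5) is absent (z outside [7, 10.5]); Taking the union: only the r=10 sphere at (-4, 4) is present, so the union is just that shape — area = 199.58 mm²; the cylinder at (4.5, 10) is not intersected at this z (z outside [4, 17.5]); After the difference (first − rest): none of the subtracted shapes is present at this height, so that combined region is unchanged — area = 199.58 mm²; (rotated 65° about Z; rotation is an isometry so areas/perimeters/island counts are preserved). So its area = 199.58 mm². Layer 170 is larger (199.58 vs 53.92 mm²).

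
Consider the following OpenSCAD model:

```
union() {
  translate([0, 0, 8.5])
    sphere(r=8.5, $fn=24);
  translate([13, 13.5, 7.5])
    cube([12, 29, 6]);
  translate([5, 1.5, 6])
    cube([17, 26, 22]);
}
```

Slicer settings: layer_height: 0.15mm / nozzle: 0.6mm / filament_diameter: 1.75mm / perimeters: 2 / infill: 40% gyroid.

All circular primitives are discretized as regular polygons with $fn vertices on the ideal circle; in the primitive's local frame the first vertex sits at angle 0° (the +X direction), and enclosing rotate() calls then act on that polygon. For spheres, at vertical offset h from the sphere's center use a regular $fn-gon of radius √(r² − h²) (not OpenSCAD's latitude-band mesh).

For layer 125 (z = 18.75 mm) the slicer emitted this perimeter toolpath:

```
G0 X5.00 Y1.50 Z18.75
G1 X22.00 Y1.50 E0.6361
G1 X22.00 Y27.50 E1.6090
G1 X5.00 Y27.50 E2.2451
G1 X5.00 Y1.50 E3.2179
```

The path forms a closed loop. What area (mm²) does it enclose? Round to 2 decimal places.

442.00 mm²

Apply the shoelace formula to the sequence of (X, Y) vertices; enclosed area = 442.00 mm².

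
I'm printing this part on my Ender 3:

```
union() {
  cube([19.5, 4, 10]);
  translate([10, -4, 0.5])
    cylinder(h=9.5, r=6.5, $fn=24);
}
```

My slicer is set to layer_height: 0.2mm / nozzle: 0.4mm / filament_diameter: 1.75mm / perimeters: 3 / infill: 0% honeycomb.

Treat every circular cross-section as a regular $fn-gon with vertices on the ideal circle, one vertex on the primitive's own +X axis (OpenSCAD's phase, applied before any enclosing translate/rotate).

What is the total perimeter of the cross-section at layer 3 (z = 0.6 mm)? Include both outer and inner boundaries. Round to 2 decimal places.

At z = 0.6 mm: the cube (footprint 19.5×4) is included at this height (perimeter 47.00 mm); the r=6.5 cylinder at (10, -4) contributes a regular 24-gon of circumradius 6.5 (perimeter = 2·24·6.500·sin(180°/24) = 40.72 mm); Combining (union): the regions partially overlap (shared area 17.43 mm²), so the edge portions inside another operand are dropped and the merged outline is re-measured after clipping — boundary = 65.93 mm. Overall, the cross-section is a single solid region. Total boundary length (outer) = 65.93 mm.

65.93 mm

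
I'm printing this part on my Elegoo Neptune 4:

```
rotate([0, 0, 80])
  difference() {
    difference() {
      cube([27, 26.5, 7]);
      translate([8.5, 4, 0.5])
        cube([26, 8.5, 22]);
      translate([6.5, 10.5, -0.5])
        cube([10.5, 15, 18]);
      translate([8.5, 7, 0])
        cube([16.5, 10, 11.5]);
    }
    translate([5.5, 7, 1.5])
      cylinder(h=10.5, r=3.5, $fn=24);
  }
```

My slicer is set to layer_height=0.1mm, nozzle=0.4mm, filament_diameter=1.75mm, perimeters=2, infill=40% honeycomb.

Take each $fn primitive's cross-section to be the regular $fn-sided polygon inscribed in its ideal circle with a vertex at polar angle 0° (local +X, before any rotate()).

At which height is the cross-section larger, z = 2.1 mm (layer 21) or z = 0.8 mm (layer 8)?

layer 8 (z = 0.8 mm)

Layer 21 (z = 2.1): the cube (footprint 27×26.5) is included at this height (area 715.50 mm²); the cube at (8.5, 4) (footprint 26×8.5) is included at this height (area 221.00 mm²); the 10.5×15 cube at (6.5, 10.5) contributes its full rectangle (area 157.50 mm²); the cube at (8.5, 7) is present — its section is the full 16.5×10 rectangle (area 165.00 mm²); After the difference (first − rest): starting from the 27×26.5 cube (715.50 mm²), the 26×8.5 cube at (8.5, 4) partially overlaps it — only the 157.25 mm² overlap (of its 221.00 mm²) is removed, clipping the outline; the 10.5×15 cube at (6.5, 10.5) partially overlaps it — only the 140.50 mm² overlap (of its 157.50 mm²) is removed, clipping the outline; the 16.5×10 cube at (8.5, 7) partially overlaps it — only the 36.00 mm² overlap (of its 165.00 mm²) is removed, clipping the outline — area = 381.75 mm²; the r=3.5 cylinder at (5.5, 7) contributes a regular 24-gon of circumradius 3.5 (area = (24/2)·3.500²·sin(360°/24) = 38.05 mm²); Taking the first minus the rest: starting from the result so far (381.75 mm²), the r=3.5 cylinder at (5.5, 7) partially overlaps it — only the 36.90 mm² overlap (of its 38.05 mm²) is removed, clipping the outline — area = 344.85 mm²; (rotated 80° about Z; rotation is an isometry so areas/perimeters/island counts are preserved). So its area = 344.85 mm². Layer 8 (z = 0.8): the cube is present — its section is the full 27×26.5 rectangle (area 715.50 mm²); the 26×8.5 cube at (8.5, 4) contributes its full rectangle (area 221.00 mm²); the cube at (6.5, 10.5) (footprint 10.5×15) is included at this height (area 157.50 mm²); the 16.5×10 cube at (8.5, 7) contributes its full rectangle (area 165.00 mm²); After the difference (first − rest): starting from the 27×26.5 cube (715.50 mm²), the 26×8.5 cube at (8.5, 4) partially overlaps it — only the 157.25 mm² overlap (of its 221.00 mm²) is removed, clipping the outline; the 10.5×15 cube at (6.5, 10.5) partially overlaps it — only the 140.50 mm² overlap (of its 157.50 mm²) is removed, clipping the outline; the 16.5×10 cube at (8.5, 7) partially overlaps it — only the 36.00 mm² overlap (of its 165.00 mm²) is removed, clipping the outline — area = 381.75 mm²; the cylinder at (5.5, 7) is absent (z outside [1.5, 12]); After the difference (first − rest): none of the subtracted shapes is present at this height, so that combined region is unchanged — area = 381.75 mm²; (whole slice rotated 80° about Z — lengths, areas and connectivity unchanged). So its area = 381.75 mm². Layer 8 is larger (381.75 vs 344.85 mm²).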